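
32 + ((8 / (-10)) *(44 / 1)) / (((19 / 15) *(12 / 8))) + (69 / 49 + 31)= 42716 / 931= 45.88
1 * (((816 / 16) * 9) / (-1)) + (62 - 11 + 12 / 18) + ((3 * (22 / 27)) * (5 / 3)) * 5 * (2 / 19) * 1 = -405.19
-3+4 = 1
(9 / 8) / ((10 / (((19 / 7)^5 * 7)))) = 22284891 / 192080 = 116.02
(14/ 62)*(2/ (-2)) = -7/ 31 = -0.23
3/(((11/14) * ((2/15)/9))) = 257.73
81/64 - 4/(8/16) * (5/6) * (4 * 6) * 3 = -30639/64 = -478.73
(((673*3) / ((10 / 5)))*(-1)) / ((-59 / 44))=752.85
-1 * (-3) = 3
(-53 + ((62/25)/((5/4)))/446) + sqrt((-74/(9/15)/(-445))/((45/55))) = -52.41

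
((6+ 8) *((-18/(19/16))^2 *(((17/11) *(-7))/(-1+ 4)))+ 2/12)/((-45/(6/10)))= 276365437/1786950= 154.66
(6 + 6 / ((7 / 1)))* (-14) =-96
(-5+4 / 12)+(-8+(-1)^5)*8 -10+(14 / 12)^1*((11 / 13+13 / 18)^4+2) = -1390111198169 / 17989317216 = -77.27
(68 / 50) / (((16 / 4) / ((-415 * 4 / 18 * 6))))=-188.13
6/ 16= 3/ 8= 0.38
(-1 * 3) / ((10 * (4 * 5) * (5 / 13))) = -39 / 1000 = -0.04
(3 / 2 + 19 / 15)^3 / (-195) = -571787 / 5265000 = -0.11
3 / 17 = 0.18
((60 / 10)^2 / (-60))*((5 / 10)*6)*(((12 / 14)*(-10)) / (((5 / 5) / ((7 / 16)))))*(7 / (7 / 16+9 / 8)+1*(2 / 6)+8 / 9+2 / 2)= 45.24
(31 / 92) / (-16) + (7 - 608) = -601.02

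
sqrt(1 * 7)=sqrt(7)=2.65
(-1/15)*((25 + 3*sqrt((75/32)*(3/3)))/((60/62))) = -2.04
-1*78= -78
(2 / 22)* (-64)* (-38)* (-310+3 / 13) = -9793664 / 143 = -68487.16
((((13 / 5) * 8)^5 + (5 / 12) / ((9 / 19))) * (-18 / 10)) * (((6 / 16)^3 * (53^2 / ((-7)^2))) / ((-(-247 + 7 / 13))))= -47982806000880439 / 558208000000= -85958.65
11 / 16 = 0.69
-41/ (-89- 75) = 1/ 4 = 0.25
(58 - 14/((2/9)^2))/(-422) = 451/844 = 0.53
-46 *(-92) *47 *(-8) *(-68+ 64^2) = -6409482496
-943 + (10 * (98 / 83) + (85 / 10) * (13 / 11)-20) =-1718535 / 1826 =-941.15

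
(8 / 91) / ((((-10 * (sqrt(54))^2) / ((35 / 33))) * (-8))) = 1 / 46332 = 0.00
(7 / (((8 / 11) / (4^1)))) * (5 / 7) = 55 / 2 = 27.50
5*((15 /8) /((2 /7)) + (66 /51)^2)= 190445 /4624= 41.19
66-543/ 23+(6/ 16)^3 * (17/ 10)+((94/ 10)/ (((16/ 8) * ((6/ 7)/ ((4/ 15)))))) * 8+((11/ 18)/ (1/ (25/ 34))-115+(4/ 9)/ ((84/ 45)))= -37920680449/ 630604800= -60.13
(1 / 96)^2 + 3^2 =9.00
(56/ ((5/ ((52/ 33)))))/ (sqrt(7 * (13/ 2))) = 32 * sqrt(182)/ 165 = 2.62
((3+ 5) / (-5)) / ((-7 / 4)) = 0.91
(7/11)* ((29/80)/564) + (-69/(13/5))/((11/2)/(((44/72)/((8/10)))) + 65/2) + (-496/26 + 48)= 72375422723/2561507520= 28.26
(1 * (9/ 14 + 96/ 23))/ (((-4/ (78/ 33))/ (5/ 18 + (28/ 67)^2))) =-22336327/ 17345496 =-1.29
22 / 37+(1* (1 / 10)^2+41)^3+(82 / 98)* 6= 125055404891713 / 1813000000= 68977.06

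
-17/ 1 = -17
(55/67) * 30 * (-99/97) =-163350/6499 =-25.13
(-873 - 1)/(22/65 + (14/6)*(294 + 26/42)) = -511290/402353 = -1.27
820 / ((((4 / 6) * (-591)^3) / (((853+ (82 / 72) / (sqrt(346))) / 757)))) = -349730 / 52087926249 - 8405 * sqrt(346) / 324403604678772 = -0.00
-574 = -574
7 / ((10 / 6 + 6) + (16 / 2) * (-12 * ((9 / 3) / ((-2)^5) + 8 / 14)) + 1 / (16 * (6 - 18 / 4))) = -1176 / 6409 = -0.18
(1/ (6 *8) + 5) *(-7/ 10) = -1687/ 480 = -3.51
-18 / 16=-9 / 8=-1.12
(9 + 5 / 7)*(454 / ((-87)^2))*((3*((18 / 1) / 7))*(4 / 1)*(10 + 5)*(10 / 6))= 18523200 / 41209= 449.49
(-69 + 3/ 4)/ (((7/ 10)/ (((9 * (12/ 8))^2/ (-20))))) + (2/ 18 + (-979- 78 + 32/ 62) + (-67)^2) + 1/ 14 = 270055679/ 62496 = 4321.17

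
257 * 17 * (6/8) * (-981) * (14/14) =-12857967/4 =-3214491.75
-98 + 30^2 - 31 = 771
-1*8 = -8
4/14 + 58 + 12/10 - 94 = -34.51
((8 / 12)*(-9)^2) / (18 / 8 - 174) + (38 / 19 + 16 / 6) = 2990 / 687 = 4.35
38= 38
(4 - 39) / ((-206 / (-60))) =-1050 / 103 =-10.19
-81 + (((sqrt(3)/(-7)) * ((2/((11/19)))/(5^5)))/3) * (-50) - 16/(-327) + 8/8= -26144/327 + 76 * sqrt(3)/28875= -79.95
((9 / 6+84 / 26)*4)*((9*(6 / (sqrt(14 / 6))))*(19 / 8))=63099*sqrt(21) / 182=1588.77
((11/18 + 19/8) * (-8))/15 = -43/27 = -1.59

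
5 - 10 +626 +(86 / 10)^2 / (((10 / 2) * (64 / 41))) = 5043809 / 8000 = 630.48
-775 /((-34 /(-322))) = -124775 /17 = -7339.71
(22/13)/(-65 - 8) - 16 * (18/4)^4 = -6226411/949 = -6561.02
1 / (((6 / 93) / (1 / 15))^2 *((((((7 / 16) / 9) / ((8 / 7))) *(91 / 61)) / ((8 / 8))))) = 1875872 / 111475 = 16.83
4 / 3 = 1.33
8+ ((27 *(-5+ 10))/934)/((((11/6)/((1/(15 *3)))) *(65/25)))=534293/66781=8.00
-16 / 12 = -4 / 3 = -1.33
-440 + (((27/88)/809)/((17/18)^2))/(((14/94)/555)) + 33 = -14597131183/36005354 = -405.42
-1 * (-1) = 1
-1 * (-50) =50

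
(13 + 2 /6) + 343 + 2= 1075 /3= 358.33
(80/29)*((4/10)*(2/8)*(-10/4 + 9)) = 52/29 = 1.79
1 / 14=0.07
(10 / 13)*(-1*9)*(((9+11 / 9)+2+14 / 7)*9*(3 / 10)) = -3456 / 13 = -265.85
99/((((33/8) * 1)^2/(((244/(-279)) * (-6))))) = 31232/1023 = 30.53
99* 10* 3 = 2970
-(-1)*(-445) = -445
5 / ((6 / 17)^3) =24565 / 216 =113.73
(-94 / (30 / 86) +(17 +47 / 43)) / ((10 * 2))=-40534 / 3225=-12.57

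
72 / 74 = 36 / 37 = 0.97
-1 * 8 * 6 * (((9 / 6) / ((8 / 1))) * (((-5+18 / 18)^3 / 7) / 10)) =288 / 35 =8.23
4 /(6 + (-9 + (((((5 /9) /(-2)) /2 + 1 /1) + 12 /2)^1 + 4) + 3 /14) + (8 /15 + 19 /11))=0.39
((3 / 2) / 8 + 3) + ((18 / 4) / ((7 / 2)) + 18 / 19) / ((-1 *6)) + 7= 20887 / 2128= 9.82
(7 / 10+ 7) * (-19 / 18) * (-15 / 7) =209 / 12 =17.42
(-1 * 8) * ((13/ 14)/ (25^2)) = -52/ 4375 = -0.01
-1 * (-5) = 5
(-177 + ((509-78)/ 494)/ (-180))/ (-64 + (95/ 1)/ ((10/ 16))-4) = -15739271/ 7469280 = -2.11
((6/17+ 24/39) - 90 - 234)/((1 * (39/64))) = -4568960/8619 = -530.10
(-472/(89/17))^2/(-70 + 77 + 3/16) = 1030153216/910915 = 1130.90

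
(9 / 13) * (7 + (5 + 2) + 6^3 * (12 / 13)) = 24966 / 169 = 147.73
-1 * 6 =-6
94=94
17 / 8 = 2.12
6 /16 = 3 /8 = 0.38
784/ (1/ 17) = 13328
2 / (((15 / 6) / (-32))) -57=-413 / 5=-82.60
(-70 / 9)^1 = -70 / 9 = -7.78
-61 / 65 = -0.94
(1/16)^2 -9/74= -1115/9472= -0.12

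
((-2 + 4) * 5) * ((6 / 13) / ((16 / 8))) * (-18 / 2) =-270 / 13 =-20.77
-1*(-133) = 133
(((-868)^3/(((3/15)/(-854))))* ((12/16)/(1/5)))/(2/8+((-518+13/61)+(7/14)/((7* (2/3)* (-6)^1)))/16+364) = 572342719788134400/18139627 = 31552066632.25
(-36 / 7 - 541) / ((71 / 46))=-175858 / 497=-353.84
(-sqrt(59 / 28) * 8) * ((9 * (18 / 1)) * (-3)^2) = -5832 * sqrt(413) / 7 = -16931.46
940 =940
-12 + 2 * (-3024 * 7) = -42348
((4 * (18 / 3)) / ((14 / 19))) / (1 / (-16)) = -3648 / 7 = -521.14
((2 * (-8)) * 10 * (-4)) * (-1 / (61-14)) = -640 / 47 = -13.62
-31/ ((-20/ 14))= 217/ 10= 21.70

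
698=698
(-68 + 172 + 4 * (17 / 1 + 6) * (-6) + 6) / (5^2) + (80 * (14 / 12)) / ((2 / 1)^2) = 424 / 75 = 5.65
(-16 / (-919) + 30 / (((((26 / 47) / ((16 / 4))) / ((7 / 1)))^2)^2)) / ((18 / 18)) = 5168212243867696 / 26247559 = 196902586.02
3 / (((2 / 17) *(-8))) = -51 / 16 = -3.19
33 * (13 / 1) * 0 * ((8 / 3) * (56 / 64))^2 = 0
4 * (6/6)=4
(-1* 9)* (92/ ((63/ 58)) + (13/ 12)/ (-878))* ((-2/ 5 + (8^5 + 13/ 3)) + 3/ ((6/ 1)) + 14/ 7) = -18425549460847/ 737520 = -24983118.37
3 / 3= 1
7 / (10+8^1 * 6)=7 / 58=0.12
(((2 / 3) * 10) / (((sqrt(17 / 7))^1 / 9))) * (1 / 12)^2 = 5 * sqrt(119) / 204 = 0.27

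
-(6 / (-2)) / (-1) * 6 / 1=-18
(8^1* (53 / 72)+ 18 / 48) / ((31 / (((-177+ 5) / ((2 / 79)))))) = -1532047 / 1116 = -1372.80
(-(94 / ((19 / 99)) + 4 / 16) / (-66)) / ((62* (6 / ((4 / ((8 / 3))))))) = 37243 / 1243968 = 0.03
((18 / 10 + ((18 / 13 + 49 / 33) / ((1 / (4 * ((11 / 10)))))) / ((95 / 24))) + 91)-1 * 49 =290161 / 6175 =46.99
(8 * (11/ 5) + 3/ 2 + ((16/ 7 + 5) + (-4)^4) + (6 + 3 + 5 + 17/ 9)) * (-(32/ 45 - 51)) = 425247119/ 28350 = 14999.90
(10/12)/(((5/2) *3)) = 1/9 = 0.11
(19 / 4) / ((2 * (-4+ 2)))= -1.19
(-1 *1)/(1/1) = -1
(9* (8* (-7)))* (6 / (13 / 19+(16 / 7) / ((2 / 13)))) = -134064 / 689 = -194.58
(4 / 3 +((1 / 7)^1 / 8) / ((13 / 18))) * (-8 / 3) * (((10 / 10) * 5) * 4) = -72.43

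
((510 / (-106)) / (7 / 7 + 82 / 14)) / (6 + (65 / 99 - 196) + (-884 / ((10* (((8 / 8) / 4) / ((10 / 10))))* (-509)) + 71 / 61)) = 537923925 / 143736088192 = 0.00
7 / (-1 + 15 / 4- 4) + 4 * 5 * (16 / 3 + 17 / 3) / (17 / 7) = 7224 / 85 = 84.99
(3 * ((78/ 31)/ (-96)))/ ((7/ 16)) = -0.18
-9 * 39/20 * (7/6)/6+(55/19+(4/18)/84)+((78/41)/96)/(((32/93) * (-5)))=-39699043/75382272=-0.53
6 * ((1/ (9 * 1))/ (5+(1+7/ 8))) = 16/ 165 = 0.10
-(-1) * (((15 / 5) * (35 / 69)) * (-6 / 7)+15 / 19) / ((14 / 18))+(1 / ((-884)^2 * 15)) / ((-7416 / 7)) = -176031560037413 / 265916317080960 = -0.66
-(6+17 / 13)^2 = -9025 / 169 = -53.40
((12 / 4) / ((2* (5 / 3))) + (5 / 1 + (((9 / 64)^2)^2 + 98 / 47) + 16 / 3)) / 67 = 0.20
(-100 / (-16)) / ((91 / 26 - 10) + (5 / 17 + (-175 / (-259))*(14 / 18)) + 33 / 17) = -1.67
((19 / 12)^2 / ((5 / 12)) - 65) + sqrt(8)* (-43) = -86* sqrt(2) - 3539 / 60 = -180.61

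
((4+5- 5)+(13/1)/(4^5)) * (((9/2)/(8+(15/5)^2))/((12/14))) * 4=86289/17408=4.96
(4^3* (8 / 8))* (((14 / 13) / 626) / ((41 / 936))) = 32256 / 12833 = 2.51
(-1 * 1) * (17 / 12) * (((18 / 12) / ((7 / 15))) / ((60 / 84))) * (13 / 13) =-51 / 8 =-6.38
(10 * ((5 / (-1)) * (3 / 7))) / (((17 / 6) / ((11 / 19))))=-9900 / 2261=-4.38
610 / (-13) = -610 / 13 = -46.92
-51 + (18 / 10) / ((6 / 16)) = -231 / 5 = -46.20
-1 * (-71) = 71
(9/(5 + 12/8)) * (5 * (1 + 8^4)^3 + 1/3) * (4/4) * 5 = 30946419302880/13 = 2380493792529.23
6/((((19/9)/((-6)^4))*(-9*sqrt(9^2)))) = -864/19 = -45.47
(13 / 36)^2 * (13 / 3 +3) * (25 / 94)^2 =1161875 / 17177184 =0.07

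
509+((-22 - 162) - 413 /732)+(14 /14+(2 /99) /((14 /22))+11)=5172179 /15372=336.47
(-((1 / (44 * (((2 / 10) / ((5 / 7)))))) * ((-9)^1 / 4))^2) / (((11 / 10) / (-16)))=253125 / 521752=0.49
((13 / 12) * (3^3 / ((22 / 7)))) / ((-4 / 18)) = -7371 / 176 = -41.88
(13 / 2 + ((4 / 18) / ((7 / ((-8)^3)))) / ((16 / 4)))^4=8882874001 / 252047376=35.24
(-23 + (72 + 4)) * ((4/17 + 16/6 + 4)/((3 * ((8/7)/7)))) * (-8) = -5974.80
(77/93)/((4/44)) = 847/93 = 9.11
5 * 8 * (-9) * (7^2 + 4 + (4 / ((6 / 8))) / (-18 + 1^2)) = -322440 / 17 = -18967.06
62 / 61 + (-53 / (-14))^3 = 9251625 / 167384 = 55.27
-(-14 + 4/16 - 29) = 171/4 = 42.75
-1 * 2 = -2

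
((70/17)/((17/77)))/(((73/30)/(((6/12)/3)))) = 26950/21097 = 1.28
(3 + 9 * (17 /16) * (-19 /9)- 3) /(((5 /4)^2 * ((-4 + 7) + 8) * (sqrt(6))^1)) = -323 * sqrt(6) /1650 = -0.48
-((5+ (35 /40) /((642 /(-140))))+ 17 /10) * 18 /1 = -125367 /1070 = -117.17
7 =7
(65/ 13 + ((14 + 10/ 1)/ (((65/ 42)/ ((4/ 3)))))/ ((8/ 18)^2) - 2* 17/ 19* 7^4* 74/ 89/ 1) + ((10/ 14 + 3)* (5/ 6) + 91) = -7775500381/ 2308215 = -3368.62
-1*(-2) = 2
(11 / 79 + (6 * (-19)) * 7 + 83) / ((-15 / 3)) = 56474 / 395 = 142.97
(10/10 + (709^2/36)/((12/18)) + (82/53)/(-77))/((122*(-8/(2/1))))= -2051537137/47796672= -42.92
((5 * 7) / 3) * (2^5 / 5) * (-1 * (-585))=43680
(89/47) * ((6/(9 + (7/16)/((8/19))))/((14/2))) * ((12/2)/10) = 205056/2113825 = 0.10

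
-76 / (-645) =76 / 645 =0.12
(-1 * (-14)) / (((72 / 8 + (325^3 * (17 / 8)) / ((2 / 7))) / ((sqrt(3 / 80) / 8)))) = 7 * sqrt(15) / 20425235095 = 0.00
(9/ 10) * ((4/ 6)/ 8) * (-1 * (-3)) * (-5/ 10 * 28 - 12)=-5.85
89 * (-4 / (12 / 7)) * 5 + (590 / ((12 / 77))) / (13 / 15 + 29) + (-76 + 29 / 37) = -14020337 / 14208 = -986.79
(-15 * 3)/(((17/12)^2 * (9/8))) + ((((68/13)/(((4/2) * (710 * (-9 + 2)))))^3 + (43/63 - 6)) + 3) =-1950947418998821463/87689902727597625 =-22.25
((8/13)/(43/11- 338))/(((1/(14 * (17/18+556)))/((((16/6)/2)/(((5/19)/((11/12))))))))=-7375192/110565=-66.70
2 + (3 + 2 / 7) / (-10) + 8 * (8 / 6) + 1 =2801 / 210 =13.34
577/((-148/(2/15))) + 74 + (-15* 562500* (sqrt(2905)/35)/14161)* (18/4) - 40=37163/1110 - 7593750* sqrt(2905)/99127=-4095.45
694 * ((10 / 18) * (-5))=-17350 / 9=-1927.78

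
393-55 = 338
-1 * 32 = -32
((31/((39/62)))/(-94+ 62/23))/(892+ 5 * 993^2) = -22103/201930060150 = -0.00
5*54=270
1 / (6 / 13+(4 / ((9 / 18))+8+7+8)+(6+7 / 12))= 156 / 5935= 0.03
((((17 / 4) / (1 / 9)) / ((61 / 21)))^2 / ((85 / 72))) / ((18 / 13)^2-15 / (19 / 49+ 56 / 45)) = -2018319849 / 99940570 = -20.20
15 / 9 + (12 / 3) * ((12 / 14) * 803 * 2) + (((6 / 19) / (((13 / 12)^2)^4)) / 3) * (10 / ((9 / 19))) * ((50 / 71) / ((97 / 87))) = 649897260266069509 / 117976686986067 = 5508.69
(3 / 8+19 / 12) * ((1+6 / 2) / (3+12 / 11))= 517 / 270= 1.91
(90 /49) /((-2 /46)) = -2070 /49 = -42.24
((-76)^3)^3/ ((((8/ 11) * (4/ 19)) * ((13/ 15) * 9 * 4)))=-690603303278704640/ 39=-17707777007146272.82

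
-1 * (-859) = 859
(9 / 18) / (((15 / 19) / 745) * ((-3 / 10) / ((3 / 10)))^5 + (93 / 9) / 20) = 84930 / 87581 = 0.97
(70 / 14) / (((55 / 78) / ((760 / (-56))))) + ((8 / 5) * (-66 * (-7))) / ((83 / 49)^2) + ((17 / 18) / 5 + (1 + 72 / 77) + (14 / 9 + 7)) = 8215070957 / 47740770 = 172.08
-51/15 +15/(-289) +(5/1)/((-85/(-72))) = 1132/1445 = 0.78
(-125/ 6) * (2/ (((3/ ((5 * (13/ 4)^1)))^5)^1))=-145036328125/ 746496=-194289.49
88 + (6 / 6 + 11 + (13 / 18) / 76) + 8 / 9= 138029 / 1368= 100.90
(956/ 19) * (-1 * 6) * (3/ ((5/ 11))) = -189288/ 95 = -1992.51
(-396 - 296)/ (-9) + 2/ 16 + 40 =8425/ 72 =117.01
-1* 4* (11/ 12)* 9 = -33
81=81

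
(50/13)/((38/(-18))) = -450/247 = -1.82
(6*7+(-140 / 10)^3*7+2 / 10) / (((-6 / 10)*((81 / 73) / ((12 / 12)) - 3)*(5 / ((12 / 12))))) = -2331839 / 690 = -3379.48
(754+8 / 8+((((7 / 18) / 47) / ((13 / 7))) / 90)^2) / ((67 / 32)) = 1479412884928802 / 4102676460675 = 360.60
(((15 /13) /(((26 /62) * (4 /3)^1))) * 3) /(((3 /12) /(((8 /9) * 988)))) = 282720 /13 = 21747.69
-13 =-13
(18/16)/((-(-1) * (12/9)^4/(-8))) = -729/256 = -2.85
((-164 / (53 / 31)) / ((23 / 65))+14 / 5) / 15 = -17.89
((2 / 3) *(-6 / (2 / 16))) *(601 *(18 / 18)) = -19232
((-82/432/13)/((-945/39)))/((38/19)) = 41/136080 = 0.00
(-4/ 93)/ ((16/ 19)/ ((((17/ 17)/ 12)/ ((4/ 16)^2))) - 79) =76/ 138477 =0.00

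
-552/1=-552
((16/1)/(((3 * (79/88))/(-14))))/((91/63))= -59136/1027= -57.58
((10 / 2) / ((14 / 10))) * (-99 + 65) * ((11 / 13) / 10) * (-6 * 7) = 431.54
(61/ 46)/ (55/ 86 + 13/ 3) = 7869/ 29509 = 0.27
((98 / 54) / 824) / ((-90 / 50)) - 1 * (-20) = 4004395 / 200232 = 20.00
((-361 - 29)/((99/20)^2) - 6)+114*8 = 2907902/3267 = 890.08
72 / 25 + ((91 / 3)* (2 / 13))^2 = 5548 / 225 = 24.66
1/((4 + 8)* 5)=1/60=0.02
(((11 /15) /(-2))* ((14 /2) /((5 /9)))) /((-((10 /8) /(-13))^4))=844491648 /15625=54047.47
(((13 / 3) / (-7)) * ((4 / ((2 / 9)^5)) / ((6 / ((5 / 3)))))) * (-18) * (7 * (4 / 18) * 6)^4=173365920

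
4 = 4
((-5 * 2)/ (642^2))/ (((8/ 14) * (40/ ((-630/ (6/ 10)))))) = 1225/ 1099104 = 0.00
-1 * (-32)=32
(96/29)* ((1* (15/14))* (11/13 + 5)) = 54720/2639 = 20.74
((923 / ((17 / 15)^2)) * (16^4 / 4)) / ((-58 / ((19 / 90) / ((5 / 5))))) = -359157760 / 8381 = -42853.81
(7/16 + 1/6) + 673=32333/48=673.60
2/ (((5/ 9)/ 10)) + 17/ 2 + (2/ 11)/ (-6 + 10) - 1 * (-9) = 589/ 11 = 53.55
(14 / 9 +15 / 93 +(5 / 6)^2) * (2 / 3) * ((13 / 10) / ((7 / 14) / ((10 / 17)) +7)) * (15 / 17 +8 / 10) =555841 / 1241085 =0.45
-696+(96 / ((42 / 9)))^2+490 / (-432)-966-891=-22553981 / 10584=-2130.95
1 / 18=0.06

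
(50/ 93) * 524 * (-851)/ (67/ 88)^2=-172661772800/ 417477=-413583.92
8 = 8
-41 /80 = -0.51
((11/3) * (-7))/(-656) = 0.04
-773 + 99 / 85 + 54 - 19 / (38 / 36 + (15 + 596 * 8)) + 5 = -5217701853 / 7319605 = -712.84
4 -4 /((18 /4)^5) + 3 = 413215 /59049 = 7.00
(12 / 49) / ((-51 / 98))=-0.47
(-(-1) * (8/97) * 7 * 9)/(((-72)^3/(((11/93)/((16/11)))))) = -847/748237824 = -0.00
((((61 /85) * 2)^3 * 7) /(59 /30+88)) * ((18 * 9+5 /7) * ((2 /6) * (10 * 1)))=486647264 /3900055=124.78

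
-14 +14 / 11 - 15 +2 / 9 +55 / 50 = -26141 / 990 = -26.41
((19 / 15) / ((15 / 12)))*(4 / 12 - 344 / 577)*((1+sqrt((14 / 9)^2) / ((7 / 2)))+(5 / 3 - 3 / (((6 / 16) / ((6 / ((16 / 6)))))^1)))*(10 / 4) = 463372 / 46737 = 9.91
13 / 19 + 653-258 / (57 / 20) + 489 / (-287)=3061609 / 5453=561.45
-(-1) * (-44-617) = -661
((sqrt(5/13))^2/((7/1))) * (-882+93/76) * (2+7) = -3012255/6916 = -435.55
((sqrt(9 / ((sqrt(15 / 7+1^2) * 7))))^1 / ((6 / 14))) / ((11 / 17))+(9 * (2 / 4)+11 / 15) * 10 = 17 * 154^(3 / 4) / 242+157 / 3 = 55.40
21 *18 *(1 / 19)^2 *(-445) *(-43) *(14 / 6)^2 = 39379830 / 361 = 109085.40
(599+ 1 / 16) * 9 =86265 / 16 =5391.56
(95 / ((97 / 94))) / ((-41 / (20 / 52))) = -44650 / 51701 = -0.86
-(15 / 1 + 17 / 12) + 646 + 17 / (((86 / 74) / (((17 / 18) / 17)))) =975853 / 1548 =630.40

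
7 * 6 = 42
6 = 6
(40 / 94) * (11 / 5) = 0.94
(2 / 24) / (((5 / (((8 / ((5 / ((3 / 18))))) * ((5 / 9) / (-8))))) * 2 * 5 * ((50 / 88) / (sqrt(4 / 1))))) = -11 / 101250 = -0.00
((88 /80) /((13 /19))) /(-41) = -209 /5330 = -0.04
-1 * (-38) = 38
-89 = -89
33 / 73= 0.45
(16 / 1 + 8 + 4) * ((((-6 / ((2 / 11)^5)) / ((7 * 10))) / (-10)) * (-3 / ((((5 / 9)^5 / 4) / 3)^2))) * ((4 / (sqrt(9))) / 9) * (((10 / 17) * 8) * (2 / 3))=-86592348.96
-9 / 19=-0.47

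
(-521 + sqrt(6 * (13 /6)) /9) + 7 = -514 + sqrt(13) /9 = -513.60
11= 11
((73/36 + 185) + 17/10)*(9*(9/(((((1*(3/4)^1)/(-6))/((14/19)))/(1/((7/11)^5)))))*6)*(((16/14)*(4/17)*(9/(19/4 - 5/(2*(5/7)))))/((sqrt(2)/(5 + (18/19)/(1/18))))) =-40744029221862912*sqrt(2)/368373425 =-156419423.34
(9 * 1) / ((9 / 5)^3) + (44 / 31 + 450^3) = 228814882439 / 2511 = 91125002.96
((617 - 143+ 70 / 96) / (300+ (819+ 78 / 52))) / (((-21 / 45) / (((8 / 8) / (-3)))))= 113935 / 376488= 0.30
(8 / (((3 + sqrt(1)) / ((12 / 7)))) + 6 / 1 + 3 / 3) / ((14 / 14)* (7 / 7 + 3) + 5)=73 / 63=1.16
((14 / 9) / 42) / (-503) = -1 / 13581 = -0.00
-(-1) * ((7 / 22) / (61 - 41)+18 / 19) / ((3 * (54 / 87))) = 233537 / 451440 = 0.52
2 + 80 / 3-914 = -2656 / 3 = -885.33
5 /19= 0.26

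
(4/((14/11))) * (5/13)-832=-75602/91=-830.79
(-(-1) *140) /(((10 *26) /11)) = 5.92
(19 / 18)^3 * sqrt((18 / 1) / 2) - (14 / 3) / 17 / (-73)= 8521091 / 2412504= 3.53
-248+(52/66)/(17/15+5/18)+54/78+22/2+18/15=-21298254/90805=-234.55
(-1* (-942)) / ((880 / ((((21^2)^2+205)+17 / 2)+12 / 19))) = 696930693 / 3344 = 208412.29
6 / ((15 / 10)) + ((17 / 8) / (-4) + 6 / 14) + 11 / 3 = 5083 / 672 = 7.56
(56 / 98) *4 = 16 / 7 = 2.29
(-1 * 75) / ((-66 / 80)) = 90.91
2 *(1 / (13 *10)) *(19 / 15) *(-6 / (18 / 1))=-19 / 2925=-0.01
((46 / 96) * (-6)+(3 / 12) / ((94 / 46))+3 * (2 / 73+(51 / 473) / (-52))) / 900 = -150588479 / 50633325600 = -0.00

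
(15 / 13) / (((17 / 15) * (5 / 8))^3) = 207360 / 63869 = 3.25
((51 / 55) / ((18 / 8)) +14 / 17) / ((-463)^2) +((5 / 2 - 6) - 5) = -10222178833 / 1202610090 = -8.50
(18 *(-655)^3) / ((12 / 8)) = -3372136500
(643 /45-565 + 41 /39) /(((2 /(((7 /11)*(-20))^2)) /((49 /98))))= -315119980 /14157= -22258.95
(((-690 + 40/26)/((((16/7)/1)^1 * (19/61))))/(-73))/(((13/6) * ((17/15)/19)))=85987125/838916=102.50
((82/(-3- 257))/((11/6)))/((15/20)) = -164/715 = -0.23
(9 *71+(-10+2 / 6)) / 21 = 1888 / 63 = 29.97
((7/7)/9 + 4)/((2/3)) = 37/6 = 6.17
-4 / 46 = -2 / 23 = -0.09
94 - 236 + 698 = 556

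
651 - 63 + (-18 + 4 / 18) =5132 / 9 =570.22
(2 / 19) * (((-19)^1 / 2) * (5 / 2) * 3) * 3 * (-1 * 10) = 225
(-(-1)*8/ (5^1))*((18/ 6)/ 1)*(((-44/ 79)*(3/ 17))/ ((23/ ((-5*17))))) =3168/ 1817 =1.74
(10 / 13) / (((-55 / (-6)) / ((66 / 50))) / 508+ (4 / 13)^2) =1188720 / 167429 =7.10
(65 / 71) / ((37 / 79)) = 1.95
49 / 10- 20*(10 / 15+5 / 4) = -1003 / 30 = -33.43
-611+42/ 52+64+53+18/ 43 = -550921/ 1118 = -492.77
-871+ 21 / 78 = -22639 / 26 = -870.73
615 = 615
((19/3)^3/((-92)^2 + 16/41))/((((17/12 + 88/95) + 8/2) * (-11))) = -0.00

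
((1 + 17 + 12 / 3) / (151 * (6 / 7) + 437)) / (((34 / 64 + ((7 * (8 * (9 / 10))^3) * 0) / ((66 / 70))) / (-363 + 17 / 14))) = -356576 / 13481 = -26.45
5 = 5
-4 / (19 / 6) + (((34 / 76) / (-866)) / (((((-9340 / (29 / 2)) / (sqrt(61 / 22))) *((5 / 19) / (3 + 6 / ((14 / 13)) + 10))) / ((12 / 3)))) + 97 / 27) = 6409 *sqrt(1342) / 622809880 + 1195 / 513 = 2.33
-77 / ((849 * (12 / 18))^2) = -77 / 320356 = -0.00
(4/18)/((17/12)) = 8/51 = 0.16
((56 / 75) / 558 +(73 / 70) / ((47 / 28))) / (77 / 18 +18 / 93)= 1224652 / 8794875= 0.14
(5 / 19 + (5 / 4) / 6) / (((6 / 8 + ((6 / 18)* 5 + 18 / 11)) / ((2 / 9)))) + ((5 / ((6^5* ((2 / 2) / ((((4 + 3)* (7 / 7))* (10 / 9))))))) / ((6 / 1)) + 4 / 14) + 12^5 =743467879561049 / 2987826912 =248832.31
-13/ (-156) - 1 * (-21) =253/ 12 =21.08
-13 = -13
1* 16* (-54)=-864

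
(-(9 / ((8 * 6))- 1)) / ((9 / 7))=91 / 144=0.63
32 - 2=30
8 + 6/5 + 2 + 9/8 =493/40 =12.32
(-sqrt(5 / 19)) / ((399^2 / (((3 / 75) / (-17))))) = sqrt(95) / 1285548075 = 0.00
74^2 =5476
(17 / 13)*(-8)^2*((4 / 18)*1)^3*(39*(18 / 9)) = 17408 / 243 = 71.64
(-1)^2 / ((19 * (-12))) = -1 / 228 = -0.00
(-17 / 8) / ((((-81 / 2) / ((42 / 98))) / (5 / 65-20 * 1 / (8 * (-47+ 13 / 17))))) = 0.00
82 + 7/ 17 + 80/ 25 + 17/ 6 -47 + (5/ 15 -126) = -42953/ 510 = -84.22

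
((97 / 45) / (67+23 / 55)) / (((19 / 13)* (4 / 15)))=69355 / 845424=0.08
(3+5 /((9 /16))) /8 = 107 /72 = 1.49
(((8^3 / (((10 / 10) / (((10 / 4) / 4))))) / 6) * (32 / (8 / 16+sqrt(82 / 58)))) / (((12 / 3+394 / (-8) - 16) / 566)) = 134463488 / 19845 - 9273344 * sqrt(1189) / 19845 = -9337.31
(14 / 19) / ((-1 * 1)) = -14 / 19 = -0.74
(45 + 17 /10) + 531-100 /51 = 293627 /510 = 575.74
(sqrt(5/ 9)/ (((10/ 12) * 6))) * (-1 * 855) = -57 * sqrt(5) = -127.46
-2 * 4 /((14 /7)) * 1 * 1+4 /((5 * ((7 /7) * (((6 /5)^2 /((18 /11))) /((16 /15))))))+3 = -1 /33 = -0.03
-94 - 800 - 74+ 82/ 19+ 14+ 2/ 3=-54094/ 57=-949.02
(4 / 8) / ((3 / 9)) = 3 / 2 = 1.50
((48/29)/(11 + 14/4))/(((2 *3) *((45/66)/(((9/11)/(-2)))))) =-48/4205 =-0.01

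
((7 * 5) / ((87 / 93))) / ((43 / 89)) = 96565 / 1247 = 77.44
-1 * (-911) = 911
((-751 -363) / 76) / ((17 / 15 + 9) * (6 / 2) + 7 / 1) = -2785 / 7106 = -0.39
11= 11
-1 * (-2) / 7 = 2 / 7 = 0.29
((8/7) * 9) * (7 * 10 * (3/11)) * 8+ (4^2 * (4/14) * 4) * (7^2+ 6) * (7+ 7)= 172160/11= 15650.91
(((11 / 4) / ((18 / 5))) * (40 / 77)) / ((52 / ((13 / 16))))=25 / 4032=0.01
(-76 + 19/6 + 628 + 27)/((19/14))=24451/57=428.96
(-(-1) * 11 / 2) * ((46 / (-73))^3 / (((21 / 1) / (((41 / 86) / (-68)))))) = 5487317 / 11943599934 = 0.00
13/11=1.18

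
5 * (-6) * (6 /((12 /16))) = -240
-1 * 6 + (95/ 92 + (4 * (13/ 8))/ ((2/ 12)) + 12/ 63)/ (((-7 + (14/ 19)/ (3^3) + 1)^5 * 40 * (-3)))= -41738585005514762858793/ 6956481964225451786240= -6.00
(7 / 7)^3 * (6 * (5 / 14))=15 / 7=2.14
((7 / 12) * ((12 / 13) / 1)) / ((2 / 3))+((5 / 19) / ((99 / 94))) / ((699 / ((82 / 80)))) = 55247449 / 68370588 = 0.81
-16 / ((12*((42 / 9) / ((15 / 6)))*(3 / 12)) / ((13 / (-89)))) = 260 / 623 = 0.42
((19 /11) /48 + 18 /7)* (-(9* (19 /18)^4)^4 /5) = -2779709902551165192941797 /342051902860091719680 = -8126.57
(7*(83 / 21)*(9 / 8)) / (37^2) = 0.02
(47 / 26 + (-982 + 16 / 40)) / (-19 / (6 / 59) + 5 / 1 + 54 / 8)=764238 / 136565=5.60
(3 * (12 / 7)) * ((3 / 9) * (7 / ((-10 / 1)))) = -6 / 5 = -1.20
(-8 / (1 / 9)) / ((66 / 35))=-420 / 11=-38.18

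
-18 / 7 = -2.57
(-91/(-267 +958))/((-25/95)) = 1729/3455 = 0.50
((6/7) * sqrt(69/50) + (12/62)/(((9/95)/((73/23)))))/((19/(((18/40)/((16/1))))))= 27 * sqrt(138)/212800 + 219/22816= 0.01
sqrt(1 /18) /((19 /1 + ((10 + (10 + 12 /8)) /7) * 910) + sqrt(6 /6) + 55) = sqrt(2) /17220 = 0.00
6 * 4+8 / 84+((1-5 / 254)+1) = 139087 / 5334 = 26.08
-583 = -583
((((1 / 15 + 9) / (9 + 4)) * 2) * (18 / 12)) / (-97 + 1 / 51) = -3468 / 160745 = -0.02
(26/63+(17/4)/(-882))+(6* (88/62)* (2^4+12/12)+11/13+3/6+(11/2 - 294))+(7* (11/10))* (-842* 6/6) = -47099237903/7108920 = -6625.37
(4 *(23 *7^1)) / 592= 161 / 148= 1.09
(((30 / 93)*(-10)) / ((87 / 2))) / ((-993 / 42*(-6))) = -1400 / 2678121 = -0.00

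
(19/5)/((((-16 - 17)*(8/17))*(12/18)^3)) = -2907/3520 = -0.83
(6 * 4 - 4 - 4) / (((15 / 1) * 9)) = 16 / 135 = 0.12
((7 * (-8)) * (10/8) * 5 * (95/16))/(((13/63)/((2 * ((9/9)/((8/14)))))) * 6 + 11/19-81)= 46433625/1789024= 25.95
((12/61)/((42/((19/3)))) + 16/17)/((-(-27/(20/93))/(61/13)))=0.04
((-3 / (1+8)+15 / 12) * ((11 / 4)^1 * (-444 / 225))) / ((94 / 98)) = -219373 / 42300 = -5.19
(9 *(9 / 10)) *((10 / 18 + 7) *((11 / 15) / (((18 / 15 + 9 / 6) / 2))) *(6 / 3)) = 2992 / 45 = 66.49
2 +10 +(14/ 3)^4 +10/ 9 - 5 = 39073/ 81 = 482.38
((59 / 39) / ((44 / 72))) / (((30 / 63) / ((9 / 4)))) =33453 / 2860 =11.70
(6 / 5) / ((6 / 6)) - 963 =-4809 / 5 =-961.80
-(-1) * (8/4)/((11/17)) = 3.09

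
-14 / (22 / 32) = -20.36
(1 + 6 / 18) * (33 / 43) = 1.02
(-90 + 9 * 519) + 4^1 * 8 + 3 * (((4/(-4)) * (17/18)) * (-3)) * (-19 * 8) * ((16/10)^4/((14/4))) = 9597811/4375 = 2193.79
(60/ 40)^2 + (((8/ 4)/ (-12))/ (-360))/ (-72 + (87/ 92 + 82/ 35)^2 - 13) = 186911941777/ 83072204532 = 2.25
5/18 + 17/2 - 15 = -56/9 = -6.22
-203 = -203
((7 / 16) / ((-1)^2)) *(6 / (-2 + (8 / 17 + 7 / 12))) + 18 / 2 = 2403 / 386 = 6.23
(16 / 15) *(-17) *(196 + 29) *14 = -57120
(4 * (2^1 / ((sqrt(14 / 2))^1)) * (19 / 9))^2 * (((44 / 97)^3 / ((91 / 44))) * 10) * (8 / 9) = 6927680798720 / 423820699029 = 16.35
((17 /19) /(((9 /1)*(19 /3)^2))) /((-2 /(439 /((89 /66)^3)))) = -1072791324 /4835382371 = -0.22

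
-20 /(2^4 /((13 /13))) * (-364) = 455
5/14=0.36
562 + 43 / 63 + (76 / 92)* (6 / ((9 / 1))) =816125 / 1449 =563.23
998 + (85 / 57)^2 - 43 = 3110020 / 3249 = 957.22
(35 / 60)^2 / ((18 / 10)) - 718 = -930283 / 1296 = -717.81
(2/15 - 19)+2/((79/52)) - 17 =-40942/1185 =-34.55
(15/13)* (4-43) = -45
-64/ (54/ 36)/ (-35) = 128/ 105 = 1.22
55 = 55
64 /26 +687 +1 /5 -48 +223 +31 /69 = 3880022 /4485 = 865.11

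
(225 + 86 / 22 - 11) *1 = 2397 / 11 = 217.91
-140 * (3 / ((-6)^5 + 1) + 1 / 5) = -43456 / 1555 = -27.95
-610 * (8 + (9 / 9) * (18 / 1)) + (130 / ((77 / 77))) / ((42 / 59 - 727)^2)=-29122261615330 / 1836208201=-15860.00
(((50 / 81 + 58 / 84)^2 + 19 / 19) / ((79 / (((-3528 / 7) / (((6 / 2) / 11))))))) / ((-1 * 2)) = 38337695 / 1209411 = 31.70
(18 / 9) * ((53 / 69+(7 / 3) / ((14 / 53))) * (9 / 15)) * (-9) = -2385 / 23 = -103.70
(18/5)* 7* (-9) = -1134/5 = -226.80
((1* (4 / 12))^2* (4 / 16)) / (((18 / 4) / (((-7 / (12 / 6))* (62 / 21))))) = -0.06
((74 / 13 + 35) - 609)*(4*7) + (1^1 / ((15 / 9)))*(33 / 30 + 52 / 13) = -10341211 / 650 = -15909.56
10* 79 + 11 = 801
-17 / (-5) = 17 / 5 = 3.40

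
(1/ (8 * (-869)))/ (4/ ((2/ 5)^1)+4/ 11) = -1/ 72048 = -0.00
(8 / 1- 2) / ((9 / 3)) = 2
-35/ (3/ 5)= -175/ 3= -58.33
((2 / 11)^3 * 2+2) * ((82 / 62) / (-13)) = -8446 / 41261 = -0.20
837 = 837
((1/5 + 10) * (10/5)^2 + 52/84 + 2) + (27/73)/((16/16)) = 335642/7665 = 43.79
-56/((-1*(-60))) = -14/15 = -0.93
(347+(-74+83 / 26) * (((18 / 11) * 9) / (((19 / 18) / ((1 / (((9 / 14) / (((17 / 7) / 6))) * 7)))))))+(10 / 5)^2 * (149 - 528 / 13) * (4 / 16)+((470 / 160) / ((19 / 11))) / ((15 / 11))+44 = 268507801 / 652080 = 411.77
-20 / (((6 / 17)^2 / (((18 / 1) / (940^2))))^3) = -24137569 / 275947912422400000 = -0.00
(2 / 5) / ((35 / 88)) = 176 / 175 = 1.01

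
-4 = -4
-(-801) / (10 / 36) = 14418 / 5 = 2883.60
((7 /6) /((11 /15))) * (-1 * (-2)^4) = -280 /11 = -25.45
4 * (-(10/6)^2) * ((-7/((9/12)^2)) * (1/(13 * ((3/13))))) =11200/243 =46.09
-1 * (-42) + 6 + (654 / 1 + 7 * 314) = 2900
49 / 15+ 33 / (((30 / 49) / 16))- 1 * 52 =2441 / 3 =813.67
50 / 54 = 25 / 27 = 0.93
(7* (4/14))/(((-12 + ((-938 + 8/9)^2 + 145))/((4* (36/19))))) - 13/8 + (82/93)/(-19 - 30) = -80963089510979/49278284305656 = -1.64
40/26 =20/13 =1.54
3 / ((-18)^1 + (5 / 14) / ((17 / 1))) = -714 / 4279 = -0.17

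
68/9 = 7.56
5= 5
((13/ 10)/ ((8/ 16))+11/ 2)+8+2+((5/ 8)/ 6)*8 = 284/ 15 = 18.93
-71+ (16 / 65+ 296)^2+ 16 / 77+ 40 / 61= 1740225392617 / 19844825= 87691.65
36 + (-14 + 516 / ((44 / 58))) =7724 / 11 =702.18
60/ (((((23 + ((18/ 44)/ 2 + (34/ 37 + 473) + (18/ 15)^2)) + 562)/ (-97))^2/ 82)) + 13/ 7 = 26714316238668017/ 621070480298163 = 43.01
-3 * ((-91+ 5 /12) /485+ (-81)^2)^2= -1458012739348489 /11290800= -129132810.73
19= 19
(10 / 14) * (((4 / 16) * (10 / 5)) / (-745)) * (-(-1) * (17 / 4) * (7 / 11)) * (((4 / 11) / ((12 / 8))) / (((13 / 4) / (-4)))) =272 / 703131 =0.00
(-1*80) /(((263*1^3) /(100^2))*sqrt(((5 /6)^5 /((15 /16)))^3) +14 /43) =-38211933696491520 /155433750222887 +612581569344000*sqrt(2) /155433750222887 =-240.27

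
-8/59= -0.14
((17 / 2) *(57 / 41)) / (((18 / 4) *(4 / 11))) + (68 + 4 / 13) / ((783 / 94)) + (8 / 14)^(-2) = 41142853 / 2225808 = 18.48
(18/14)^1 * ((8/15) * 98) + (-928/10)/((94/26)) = 41.53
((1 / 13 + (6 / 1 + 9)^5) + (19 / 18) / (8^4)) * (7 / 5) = 1018967143565 / 958464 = 1063125.11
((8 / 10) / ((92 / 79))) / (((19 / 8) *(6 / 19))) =316 / 345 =0.92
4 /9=0.44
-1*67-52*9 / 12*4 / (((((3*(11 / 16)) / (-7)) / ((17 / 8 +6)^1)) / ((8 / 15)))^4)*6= -43790634.18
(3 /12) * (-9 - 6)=-15 /4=-3.75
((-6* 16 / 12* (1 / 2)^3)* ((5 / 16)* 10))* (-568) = 1775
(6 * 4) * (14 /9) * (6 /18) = 112 /9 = 12.44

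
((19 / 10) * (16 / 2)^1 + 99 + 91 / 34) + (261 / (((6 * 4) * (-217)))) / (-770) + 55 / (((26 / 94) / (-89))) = -5193525179789 / 295415120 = -17580.43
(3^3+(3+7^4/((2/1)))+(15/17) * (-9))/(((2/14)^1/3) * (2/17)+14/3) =290969/1112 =261.66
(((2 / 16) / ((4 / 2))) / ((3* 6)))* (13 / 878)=13 / 252864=0.00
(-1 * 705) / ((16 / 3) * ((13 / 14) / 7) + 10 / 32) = -1658160 / 2399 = -691.19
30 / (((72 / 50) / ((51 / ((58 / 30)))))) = 31875 / 58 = 549.57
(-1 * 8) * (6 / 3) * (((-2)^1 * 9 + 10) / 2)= 64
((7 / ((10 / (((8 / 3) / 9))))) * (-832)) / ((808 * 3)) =-2912 / 40905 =-0.07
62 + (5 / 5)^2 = 63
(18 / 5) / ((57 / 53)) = 318 / 95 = 3.35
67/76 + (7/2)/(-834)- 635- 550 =-18763607/15846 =-1184.12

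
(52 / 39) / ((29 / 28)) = 112 / 87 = 1.29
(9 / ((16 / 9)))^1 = 81 / 16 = 5.06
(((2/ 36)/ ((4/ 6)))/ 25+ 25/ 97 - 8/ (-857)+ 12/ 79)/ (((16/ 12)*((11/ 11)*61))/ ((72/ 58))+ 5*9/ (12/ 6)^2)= 7487957619/ 1361214514525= 0.01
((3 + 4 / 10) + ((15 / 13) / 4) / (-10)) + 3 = 3313 / 520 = 6.37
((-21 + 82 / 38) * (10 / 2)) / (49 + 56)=-358 / 399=-0.90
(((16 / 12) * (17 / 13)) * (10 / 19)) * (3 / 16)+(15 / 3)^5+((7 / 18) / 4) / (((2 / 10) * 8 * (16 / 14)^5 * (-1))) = 14569309664125 / 4661968896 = 3125.14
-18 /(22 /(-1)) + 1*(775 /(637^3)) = 2326282202 /2843223383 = 0.82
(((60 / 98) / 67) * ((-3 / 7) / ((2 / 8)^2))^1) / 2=-720 / 22981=-0.03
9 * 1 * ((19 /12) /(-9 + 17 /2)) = -57 /2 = -28.50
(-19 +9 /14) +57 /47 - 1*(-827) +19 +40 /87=47474989 /57246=829.32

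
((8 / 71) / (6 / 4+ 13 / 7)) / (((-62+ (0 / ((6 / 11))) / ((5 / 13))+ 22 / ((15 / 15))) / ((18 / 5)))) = -252 / 83425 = -0.00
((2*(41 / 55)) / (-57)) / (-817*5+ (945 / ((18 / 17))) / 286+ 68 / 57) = 4264 / 665233495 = 0.00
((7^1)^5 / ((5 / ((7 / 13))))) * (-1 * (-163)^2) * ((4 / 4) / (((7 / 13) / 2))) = -893090366 / 5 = -178618073.20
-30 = -30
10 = 10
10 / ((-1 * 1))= -10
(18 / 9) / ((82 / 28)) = 28 / 41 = 0.68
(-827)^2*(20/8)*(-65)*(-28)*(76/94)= 118251324100/47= 2515985619.15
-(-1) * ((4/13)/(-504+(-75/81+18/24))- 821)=-581155955/707863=-821.00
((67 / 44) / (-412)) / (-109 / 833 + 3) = -55811 / 43325920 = -0.00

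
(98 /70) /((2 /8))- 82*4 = -1612 /5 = -322.40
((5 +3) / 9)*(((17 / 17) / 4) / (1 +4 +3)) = 1 / 36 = 0.03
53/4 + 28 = 165/4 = 41.25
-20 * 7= -140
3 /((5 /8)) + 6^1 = 54 /5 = 10.80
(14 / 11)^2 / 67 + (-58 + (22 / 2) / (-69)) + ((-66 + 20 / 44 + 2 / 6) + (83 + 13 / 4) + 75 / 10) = -22075017 / 745844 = -29.60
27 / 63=3 / 7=0.43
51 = 51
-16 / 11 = -1.45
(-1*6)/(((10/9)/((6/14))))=-81/35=-2.31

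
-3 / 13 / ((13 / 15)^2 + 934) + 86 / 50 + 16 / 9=2151621814 / 615183075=3.50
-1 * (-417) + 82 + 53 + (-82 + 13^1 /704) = 330893 /704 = 470.02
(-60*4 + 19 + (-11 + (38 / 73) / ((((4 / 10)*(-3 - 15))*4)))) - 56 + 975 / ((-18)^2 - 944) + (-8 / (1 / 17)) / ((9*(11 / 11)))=-49646887 / 162936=-304.70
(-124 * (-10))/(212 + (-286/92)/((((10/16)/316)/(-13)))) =35650/593539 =0.06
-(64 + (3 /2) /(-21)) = -895 /14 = -63.93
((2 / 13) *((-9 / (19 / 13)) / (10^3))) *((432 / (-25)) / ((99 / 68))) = 7344 / 653125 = 0.01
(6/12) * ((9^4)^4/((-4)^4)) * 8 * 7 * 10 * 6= 194567119829443305/16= 12160444989340206.56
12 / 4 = 3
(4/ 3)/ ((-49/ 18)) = -24/ 49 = -0.49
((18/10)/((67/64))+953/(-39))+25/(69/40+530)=-22.67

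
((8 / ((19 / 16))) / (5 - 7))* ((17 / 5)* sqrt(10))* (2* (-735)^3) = 172802851200* sqrt(10) / 19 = 28760557682.27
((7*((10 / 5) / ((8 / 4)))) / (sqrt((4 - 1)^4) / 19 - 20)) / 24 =-19 / 1272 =-0.01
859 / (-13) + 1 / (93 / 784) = -69695 / 1209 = -57.65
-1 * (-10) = 10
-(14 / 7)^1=-2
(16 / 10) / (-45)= -8 / 225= -0.04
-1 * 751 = -751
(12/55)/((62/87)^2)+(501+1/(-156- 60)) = 5724608537/11416680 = 501.42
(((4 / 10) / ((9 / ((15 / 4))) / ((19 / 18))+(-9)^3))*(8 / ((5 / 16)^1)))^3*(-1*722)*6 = 166168191041536 / 13711097996096625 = 0.01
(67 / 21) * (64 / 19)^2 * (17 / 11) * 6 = 9330688 / 27797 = 335.67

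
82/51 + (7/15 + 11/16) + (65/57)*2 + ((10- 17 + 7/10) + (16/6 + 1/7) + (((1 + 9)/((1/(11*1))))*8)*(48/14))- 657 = 256310045/108528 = 2361.70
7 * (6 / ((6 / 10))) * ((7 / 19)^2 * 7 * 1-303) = -21143.49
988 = 988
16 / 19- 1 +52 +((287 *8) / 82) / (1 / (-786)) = -417167 / 19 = -21956.16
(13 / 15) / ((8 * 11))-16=-21107 / 1320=-15.99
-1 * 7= -7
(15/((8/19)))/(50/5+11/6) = 855/284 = 3.01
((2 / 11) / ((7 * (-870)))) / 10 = -1 / 334950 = -0.00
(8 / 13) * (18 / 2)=72 / 13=5.54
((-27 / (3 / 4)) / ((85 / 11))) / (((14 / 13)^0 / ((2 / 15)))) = -264 / 425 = -0.62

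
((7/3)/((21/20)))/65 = 4/117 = 0.03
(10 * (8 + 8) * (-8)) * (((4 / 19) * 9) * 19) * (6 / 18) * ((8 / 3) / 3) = -40960 / 3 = -13653.33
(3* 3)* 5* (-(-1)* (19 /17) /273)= 285 /1547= 0.18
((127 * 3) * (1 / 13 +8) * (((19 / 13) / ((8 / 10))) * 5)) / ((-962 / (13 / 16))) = -19002375 / 800384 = -23.74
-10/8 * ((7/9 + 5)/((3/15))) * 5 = -1625/9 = -180.56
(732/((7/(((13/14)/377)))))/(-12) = -61/2842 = -0.02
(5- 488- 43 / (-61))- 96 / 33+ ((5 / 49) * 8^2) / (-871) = -13895302108 / 28637609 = -485.21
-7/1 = -7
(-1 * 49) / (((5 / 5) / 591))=-28959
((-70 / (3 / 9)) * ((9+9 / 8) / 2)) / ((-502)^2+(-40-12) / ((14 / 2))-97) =-59535 / 14106376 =-0.00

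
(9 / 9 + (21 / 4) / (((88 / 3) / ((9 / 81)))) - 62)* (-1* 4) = 21465 / 88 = 243.92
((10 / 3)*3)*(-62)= -620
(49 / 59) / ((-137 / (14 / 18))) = -343 / 72747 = -0.00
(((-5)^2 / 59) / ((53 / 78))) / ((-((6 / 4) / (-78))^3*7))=274185600 / 21889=12526.18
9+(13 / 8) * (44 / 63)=1277 / 126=10.13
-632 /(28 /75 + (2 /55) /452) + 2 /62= -3652858777 /2158313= -1692.46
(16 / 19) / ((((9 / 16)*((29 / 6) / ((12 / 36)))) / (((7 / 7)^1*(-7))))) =-3584 / 4959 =-0.72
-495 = -495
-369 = -369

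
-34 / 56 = -17 / 28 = -0.61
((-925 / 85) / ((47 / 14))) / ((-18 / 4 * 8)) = 1295 / 14382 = 0.09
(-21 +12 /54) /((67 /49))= -15.20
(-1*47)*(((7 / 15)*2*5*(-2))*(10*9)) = 39480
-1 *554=-554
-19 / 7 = -2.71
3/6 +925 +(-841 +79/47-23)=5939/94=63.18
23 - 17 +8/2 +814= 824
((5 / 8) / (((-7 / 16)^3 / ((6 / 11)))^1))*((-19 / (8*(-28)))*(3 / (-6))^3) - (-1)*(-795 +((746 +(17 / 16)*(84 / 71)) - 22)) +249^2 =464529589807 / 7500724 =61931.30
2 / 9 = 0.22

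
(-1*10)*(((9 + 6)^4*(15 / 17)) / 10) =-44669.12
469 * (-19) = -8911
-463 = -463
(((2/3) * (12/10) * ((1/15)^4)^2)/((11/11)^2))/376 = 1/1204558593750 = 0.00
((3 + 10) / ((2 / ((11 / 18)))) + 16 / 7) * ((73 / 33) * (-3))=-115121 / 2772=-41.53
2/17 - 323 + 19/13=-71034/221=-321.42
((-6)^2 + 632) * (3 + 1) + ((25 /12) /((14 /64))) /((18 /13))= 506308 /189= 2678.88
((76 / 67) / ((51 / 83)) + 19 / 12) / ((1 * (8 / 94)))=2203031 / 54672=40.30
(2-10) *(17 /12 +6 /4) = -70 /3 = -23.33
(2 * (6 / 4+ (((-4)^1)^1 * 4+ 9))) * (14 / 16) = -77 / 8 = -9.62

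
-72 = -72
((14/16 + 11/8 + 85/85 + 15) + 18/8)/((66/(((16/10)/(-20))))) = -41/1650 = -0.02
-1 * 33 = -33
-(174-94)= -80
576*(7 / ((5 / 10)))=8064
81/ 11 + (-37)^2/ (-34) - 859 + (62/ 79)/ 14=-184453169/ 206822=-891.85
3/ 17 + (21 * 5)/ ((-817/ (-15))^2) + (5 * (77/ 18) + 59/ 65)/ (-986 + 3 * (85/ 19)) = 0.19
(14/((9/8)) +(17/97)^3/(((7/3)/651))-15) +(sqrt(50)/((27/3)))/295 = -8654936/8214057 +sqrt(2)/531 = -1.05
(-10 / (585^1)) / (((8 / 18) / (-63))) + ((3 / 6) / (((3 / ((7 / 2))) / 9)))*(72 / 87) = 5103 / 754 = 6.77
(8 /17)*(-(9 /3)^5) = -1944 /17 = -114.35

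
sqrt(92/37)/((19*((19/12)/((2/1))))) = 48*sqrt(851)/13357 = 0.10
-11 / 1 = -11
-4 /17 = -0.24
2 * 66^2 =8712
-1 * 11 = -11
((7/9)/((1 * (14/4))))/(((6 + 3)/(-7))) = -14/81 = -0.17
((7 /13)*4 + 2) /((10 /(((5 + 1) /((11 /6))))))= 1.36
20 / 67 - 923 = -61821 / 67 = -922.70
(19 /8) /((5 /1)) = 19 /40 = 0.48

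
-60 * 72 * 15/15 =-4320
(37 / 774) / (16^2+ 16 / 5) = 185 / 1003104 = 0.00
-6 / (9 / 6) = -4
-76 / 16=-19 / 4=-4.75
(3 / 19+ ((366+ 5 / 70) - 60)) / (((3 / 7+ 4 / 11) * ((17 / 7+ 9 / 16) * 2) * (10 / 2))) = 25088756 / 1941325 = 12.92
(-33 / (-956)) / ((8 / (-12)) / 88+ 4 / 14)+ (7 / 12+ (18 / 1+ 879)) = 661678609 / 737076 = 897.71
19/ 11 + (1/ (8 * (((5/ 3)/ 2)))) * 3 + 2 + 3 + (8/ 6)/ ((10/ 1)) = 965/ 132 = 7.31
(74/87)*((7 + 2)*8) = 1776/29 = 61.24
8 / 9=0.89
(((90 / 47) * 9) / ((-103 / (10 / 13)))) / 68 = -2025 / 1069861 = -0.00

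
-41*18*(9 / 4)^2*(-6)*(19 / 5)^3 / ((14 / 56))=615025953 / 125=4920207.62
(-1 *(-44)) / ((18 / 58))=1276 / 9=141.78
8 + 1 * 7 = 15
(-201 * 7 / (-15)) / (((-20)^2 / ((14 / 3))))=1.09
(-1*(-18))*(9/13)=162/13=12.46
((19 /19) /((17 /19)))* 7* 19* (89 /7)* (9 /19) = 15219 /17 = 895.24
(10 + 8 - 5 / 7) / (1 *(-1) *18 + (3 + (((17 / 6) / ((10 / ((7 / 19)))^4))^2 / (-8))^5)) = -3387597839578480259316288696711424113444890452025316200901016289280000000000000000000000000000000000000000 / 2939651017816036588662895150038839106708376012088084306567087454491055353082625825216484633987889738335143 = -1.15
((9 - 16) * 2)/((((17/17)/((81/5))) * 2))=-567/5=-113.40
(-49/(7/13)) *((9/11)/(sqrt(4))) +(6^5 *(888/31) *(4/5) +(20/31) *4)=19597729/110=178161.17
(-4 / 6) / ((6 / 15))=-5 / 3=-1.67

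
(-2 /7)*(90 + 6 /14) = -1266 /49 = -25.84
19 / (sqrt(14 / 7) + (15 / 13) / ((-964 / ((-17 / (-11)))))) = 667892940 / 38006282783 + 361060304176*sqrt(2) / 38006282783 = 13.45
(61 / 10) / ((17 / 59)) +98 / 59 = 229001 / 10030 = 22.83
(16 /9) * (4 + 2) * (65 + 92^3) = 24920096 /3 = 8306698.67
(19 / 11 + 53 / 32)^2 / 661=1418481 / 81900544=0.02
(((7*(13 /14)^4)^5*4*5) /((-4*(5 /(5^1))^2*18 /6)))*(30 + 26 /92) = -18909938956006395441606995 /98141244283328397312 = -192680.86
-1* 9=-9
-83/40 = -2.08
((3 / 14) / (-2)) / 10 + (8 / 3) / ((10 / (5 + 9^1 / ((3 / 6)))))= 5143 / 840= 6.12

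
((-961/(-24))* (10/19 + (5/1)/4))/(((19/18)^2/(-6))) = -10508535/27436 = -383.02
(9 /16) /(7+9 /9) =0.07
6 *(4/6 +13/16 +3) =215/8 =26.88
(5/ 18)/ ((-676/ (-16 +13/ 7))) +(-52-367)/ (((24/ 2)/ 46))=-45602119/ 28392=-1606.16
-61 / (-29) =61 / 29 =2.10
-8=-8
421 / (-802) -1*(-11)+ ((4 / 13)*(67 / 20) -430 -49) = -24370471 / 52130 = -467.49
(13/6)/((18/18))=13/6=2.17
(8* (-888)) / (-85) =7104 / 85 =83.58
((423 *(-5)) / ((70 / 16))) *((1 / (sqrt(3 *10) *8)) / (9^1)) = -47 *sqrt(30) / 210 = -1.23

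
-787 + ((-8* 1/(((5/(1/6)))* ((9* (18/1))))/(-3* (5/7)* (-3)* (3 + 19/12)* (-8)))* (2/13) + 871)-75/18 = 2080596403/26061750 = 79.83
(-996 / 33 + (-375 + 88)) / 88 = -3489 / 968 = -3.60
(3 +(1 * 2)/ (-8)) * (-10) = -55/ 2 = -27.50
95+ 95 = 190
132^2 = 17424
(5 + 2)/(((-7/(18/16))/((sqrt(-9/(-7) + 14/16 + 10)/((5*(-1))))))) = 0.78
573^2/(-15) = -109443/5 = -21888.60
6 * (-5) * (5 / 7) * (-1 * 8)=171.43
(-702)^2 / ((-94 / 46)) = -11334492 / 47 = -241159.40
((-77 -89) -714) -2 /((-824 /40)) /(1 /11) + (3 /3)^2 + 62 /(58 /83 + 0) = -2357364 /2987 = -789.21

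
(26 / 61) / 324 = 13 / 9882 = 0.00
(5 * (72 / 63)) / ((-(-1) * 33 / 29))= 1160 / 231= 5.02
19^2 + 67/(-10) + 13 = 3673/10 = 367.30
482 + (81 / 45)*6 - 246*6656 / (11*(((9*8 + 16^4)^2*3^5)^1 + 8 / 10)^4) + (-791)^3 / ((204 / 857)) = -4009991713122058752757404668034921379168380224780307810602777 / 1928694637917870506137029824660146210583447603578260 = -2079122134.88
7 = 7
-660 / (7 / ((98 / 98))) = -660 / 7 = -94.29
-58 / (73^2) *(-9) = 522 / 5329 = 0.10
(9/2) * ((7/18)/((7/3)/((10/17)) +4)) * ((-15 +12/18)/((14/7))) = -1.57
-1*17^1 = -17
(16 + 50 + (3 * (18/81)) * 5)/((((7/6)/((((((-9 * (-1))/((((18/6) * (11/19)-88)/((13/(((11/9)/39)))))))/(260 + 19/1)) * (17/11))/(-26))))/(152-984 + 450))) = -9008165088/43035223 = -209.32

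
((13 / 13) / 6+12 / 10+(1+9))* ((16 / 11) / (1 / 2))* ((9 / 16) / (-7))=-93 / 35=-2.66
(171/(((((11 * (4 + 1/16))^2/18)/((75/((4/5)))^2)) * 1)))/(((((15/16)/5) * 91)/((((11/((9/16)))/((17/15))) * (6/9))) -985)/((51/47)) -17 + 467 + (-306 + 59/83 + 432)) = -3001921689600000/73052688014449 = -41.09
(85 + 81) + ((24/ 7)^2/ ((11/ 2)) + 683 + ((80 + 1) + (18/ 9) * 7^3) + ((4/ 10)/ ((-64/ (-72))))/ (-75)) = 436086383/ 269500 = 1618.13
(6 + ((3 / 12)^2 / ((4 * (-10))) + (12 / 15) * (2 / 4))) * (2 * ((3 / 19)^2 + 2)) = 25.91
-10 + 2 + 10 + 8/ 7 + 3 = 43/ 7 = 6.14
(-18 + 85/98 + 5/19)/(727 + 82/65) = -2041715/88141494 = -0.02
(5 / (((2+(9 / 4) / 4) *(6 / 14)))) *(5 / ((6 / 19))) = 26600 / 369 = 72.09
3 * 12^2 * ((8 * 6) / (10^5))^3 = 1458 / 30517578125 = 0.00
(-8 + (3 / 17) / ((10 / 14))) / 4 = -659 / 340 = -1.94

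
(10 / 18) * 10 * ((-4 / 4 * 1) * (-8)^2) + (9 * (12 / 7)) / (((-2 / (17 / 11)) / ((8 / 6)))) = -257416 / 693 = -371.45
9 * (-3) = -27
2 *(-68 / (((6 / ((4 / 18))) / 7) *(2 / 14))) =-6664 / 27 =-246.81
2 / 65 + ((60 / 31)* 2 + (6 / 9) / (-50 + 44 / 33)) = 571911 / 147095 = 3.89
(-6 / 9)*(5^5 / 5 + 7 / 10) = -6257 / 15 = -417.13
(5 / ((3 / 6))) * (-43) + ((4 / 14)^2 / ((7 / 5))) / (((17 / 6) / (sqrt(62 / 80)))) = -430 + 6 * sqrt(310) / 5831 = -429.98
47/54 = 0.87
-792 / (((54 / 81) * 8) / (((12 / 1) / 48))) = -297 / 8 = -37.12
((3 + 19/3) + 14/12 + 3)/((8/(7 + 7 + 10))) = 81/2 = 40.50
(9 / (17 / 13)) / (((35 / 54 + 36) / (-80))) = -505440 / 33643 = -15.02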